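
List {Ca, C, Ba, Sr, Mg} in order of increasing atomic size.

C < Mg < Ca < Sr < Ba

Moving right in a period, electrons are added to the same shell under a stronger nuclear pull, so atoms get smaller; moving down, a new shell is opened and atoms get larger.
These span different periods and groups, so the two trends combine.
Mg > C: relative to C, both the across-period and down-group shifts push Mg's atomic radius up.
Ca > Mg: Ca sits below Mg in group 2, so the down-group effect alone puts Ca larger.
Sr > Ca: Sr sits below Ca in group 2, so the down-group effect alone puts Sr larger.
Ba > Sr: they share group 2; the group trend gives Ba the larger value.
For reference (pm): C 75, Mg 139, Ca 171, Sr 185, Ba 196.
So from smallest to largest: C < Mg < Ca < Sr < Ba.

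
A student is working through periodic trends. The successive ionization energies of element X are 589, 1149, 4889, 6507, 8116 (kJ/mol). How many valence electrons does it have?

Look for the largest jump between consecutive ionization energies: IE3/IE2 ≈ 4.3, far larger than any earlier ratio.
That jump marks the point where a core electron is being removed. So the atom has 2 valence electrons.

2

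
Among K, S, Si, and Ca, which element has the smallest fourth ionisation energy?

After 3 electrons have been removed, what remains? K³⁺ is already 2 electrons into the core; S³⁺ still has 3 valence electrons; Si³⁺ still has 1 valence electron; Ca³⁺ is already 1 electron into the core.
Core electrons are held far more tightly than valence electrons, so K and Ca top the IE_4 order.
Valence configurations: S³⁺ [Ne]3s²3p¹, Si³⁺ [Ne]3s¹.
Tabulated IE_4 (kJ/mol): K 5877, S 4556, Si 4356, Ca 6491.
Overall IE_4 order: Si < S < K < Ca.

Si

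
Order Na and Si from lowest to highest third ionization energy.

Si < Na

After 2 electrons have been removed, what remains? Na²⁺ is already 1 electron into the core; Si²⁺ still has 2 valence electrons.
Pulling an electron out of a noble-gas core costs far more than removing a remaining valence electron, so Na sits at the high end of IE_3.
The numbers (kJ/mol): Na 6910, Si 3232.
Overall IE_3 order: Si < Na.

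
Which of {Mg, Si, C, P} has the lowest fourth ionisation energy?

After 3 electrons have been removed, what remains? Mg³⁺ is already 1 electron into the core; Si³⁺ still has 1 valence electron; C³⁺ still has 1 valence electron; P³⁺ still has 2 valence electrons.
Breaking into a closed-shell core is much more expensive than removing a leftover valence electron — Mg has the largest IE_4 here.
Valence configurations: Si³⁺ [Ne]3s¹, C³⁺ [He]2s¹, P³⁺ [Ne]3s².
Tabulated IE_4 (kJ/mol): Mg 10543, Si 4356, C 6223, P 4964.
Putting it together, IE_4: Si < P < C < Mg.

Si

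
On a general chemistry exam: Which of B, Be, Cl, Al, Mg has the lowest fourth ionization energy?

Consider each +3 ion: B³⁺ is the bare [He] core; Be³⁺ is already 1 electron into the core; Cl³⁺ still has 4 valence electrons; Al³⁺ is the bare [Ne] core; Mg³⁺ is already 1 electron into the core.
Breaking into a closed-shell core is much more expensive than removing a leftover valence electron — Mg, Al, Be and B have the largest IE_4 here.
Tabulated IE_4 (kJ/mol): B 25026, Be 21007, Cl 5159, Al 11577, Mg 10543.
Putting it together, IE_4: Cl < Mg < Al < Be < B.

Cl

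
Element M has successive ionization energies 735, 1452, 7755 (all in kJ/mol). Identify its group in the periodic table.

Group 2

Look for the largest jump between consecutive ionization energies: IE3/IE2 ≈ 5.3, far larger than any earlier ratio.
That jump marks the point where a core electron is being removed. So the atom has 2 valence electrons.
A main-group element with 2 valence electrons is in group 2.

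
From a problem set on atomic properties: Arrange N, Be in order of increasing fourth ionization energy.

N, Be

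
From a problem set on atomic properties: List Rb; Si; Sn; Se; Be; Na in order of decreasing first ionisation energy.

Across a period the outer electron is held more tightly (higher IE₁); down a group it sits in a higher shell, more shielded, and comes off more easily.
Neither a single period nor a single group — weigh both effects.
Na > Rb: they share group 1; the group trend gives Na the larger value.
Sn > Na: the two effects oppose for this pair; the across-period effect wins (709 vs 496 kJ/mol).
Si > Sn: they share group 14; the group trend gives Si the larger value.
Be > Si: period and group pull opposite ways; the down-group shift dominates (900 vs 786 kJ/mol).
Se > Be: the two effects oppose for this pair; the across-period effect wins (941 vs 900 kJ/mol).
Approximate values (kJ/mol): Be 900, Na 496, Si 786, Se 941, Rb 403, Sn 709.
So from highest to lowest: Se > Be > Si > Sn > Na > Rb.

Se > Be > Si > Sn > Na > Rb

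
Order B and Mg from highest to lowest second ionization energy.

After 1 electron has been removed, what remains? B⁺ still has 2 valence electrons; Mg⁺ still has 1 valence electron.
All are still removing valence electrons, so compare the +1 ions as you would atoms: IE_2 generally rises across a period (higher Z_eff) and falls down a group (larger shell), subject to the usual subshell exceptions.
Valence configurations: B⁺ [He]2s², Mg⁺ [Ne]3s¹.
Approximate IE_2 values (kJ/mol): B 2427, Mg 1451.
Overall IE_2 order: Mg < B.

B, Mg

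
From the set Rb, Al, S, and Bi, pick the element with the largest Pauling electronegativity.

Al is in period 3, group 13; S is in period 3, group 16; Rb is in period 5, group 1; Bi is in period 6, group 15.
Smaller atoms with higher effective nuclear charge are more electronegative.
Here both period and group differ, so the two effects have to be weighed against each other.
Al > Rb: relative to Rb, both the across-period and down-group shifts push Al's electronegativity up.
Bi > Al: the two effects oppose for this pair; the across-period effect wins (2.02 vs 1.61).
S > Bi: relative to Bi, both the across-period and down-group shifts push S's electronegativity up.
For reference (Pauling): Al 1.61, S 2.58, Rb 0.82, Bi 2.02.
The largest Pauling electronegativity among these belongs to S.

S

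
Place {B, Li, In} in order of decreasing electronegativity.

Li is in period 2, group 1; B is in period 2, group 13; In is in period 5, group 13.
EN rises left→right (higher Z_eff, smaller atoms) and falls top→bottom (larger, more shielded atoms).
Neither a single period nor a single group — weigh both effects.
In > Li: the two effects oppose for this pair; the across-period effect wins (1.78 vs 0.98).
B > In: they share group 13; the group trend gives B the larger value.
Approximate values (Pauling): Li 0.98, B 2.04, In 1.78.
So from highest to lowest: B > In > Li.

B > In > Li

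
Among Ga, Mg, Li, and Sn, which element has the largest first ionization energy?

Li is in period 2, group 1; Mg is in period 3, group 2; Ga is in period 4, group 13; Sn is in period 5, group 14.
Removing the outermost electron gets harder across a period and easier down a group.
These sit on a diagonal, where the across-period and down-group effects partly cancel.
Ga > Li: period and group pull opposite ways; the across-period shift dominates (579 vs 520 kJ/mol).
Sn > Ga: period and group pull opposite ways; the across-period shift dominates (709 vs 579 kJ/mol).
Mg > Sn: period and group pull opposite ways; the down-group shift dominates (738 vs 709 kJ/mol).
Approximate values (kJ/mol): Li 520, Mg 738, Ga 579, Sn 709.
The largest first ionization energy among these belongs to Mg.

Mg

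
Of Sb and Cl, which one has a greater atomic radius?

Cl is in period 3, group 17; Sb is in period 5, group 15.
Moving right in a period, electrons are added to the same shell under a stronger nuclear pull, so atoms get smaller; moving down, a new shell is opened and atoms get larger.
These span different periods and groups, so the two trends combine.
Sb > Cl: relative to Cl, both the across-period and down-group shifts push Sb's atomic radius up.
Tabulated atomic radius (pm): Cl 99, Sb 140.
So Sb has the greater atomic radius (Sb > Cl).

Sb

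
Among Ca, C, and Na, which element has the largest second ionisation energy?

After 1 electron has been removed, what remains? Ca⁺ still has 1 valence electron; C⁺ still has 3 valence electrons; Na⁺ is the bare [Ne] core.
Breaking into a closed-shell core is much more expensive than removing a leftover valence electron — Na has the largest IE_2 here.
Valence configurations: Ca⁺ [Ar]4s¹, C⁺ [He]2s²2p¹.
The numbers (kJ/mol): Ca 1145, C 2353, Na 4562.
So the second ionization energies run Ca < C < Na.

Na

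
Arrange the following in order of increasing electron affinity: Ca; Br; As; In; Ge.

Ca < In < As < Ge < Br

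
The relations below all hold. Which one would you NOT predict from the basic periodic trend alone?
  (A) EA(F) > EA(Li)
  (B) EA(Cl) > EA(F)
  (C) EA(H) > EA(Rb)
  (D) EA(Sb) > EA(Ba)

(B)

The general trend: electron affinity increases across a period and decreases down a group.
(A) F (period 2, group 17) vs Li (period 2, group 1): the stated order agrees with the simple trend.
(B) Cl (period 3, group 17) vs F (period 2, group 17): the stated order contradicts the simple trend.
(C) H (period 1, group 1) vs Rb (period 5, group 1): the stated order agrees with the simple trend.
(D) Sb (period 5, group 15) vs Ba (period 6, group 2): the stated order agrees with the simple trend.
The exception is (B): F's small 2p subshell makes the incoming electron feel strong e⁻–e⁻ repulsion, so Cl actually releases more energy on gaining an electron.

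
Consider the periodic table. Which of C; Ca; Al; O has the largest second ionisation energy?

O

Consider each +1 ion: C⁺ still has 3 valence electrons; Ca⁺ still has 1 valence electron; Al⁺ still has 2 valence electrons; O⁺ still has 5 valence electrons.
All are still removing valence electrons, so compare the +1 ions as you would atoms: IE_2 generally rises across a period (higher Z_eff) and falls down a group (larger shell), subject to the usual subshell exceptions.
Valence configurations: C⁺ [He]2s²2p¹, Ca⁺ [Ar]4s¹, Al⁺ [Ne]3s², O⁺ [He]2s²2p³.
Tabulated IE_2 (kJ/mol): C 2353, Ca 1145, Al 1817, O 3388.
So the second ionization energies run Ca < Al < C < O.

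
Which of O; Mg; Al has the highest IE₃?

Mg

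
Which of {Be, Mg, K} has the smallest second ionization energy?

Mg

The second ionization energy removes an electron from the +1 ion. For each element: Be⁺ still has 1 valence electron; Mg⁺ still has 1 valence electron; K⁺ is the bare [Ar] core.
Breaking into a closed-shell core is much more expensive than removing a leftover valence electron — K has the largest IE_2 here.
Valence configurations: Be⁺ [He]2s¹, Mg⁺ [Ne]3s¹.
Approximate IE_2 values (kJ/mol): Be 1757, Mg 1451, K 3052.
Putting it together, IE_2: Mg < Be < K.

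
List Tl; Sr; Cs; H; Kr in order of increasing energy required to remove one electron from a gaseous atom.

Cs < Sr < Tl < H < Kr

H is in period 1, group 1; Kr is in period 4, group 18; Sr is in period 5, group 2; Cs is in period 6, group 1; Tl is in period 6, group 13.
IE₁ increases left→right with effective nuclear charge and decreases top→bottom as the valence shell moves farther out.
Here both period and group differ, so the two effects have to be weighed against each other.
Sr > Cs: both effects reinforce here, so Sr is clearly the higher of the two.
Tl > Sr: period and group pull opposite ways; the across-period shift dominates (589 vs 550 kJ/mol).
H > Tl: period and group pull opposite ways; the down-group shift dominates (1312 vs 589 kJ/mol).
Kr > H: the two effects oppose for this pair; the across-period effect wins (1351 vs 1312 kJ/mol).
For reference (kJ/mol): H 1312, Kr 1351, Sr 550, Cs 376, Tl 589.
So from lowest to highest: Cs < Sr < Tl < H < Kr.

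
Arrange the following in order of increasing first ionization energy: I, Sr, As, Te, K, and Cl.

K < Sr < Te < As < I < Cl

Cl is in period 3, group 17; K is in period 4, group 1; As is in period 4, group 15; Sr is in period 5, group 2; Te is in period 5, group 16; I is in period 5, group 17.
Across a period the outer electron is held more tightly (higher IE₁); down a group it sits in a higher shell, more shielded, and comes off more easily.
Here both period and group differ, so the two effects have to be weighed against each other.
Sr > K: the two effects oppose for this pair; the across-period effect wins (550 vs 419 kJ/mol).
Te > Sr: Te lies to the right of Sr in period 5, so the across-period effect alone puts Te higher.
As > Te: period and group pull opposite ways; the down-group shift dominates (947 vs 869 kJ/mol).
I > As: the two effects oppose for this pair; the across-period effect wins (1008 vs 947 kJ/mol).
Cl > I: they share group 17; the group trend gives Cl the larger value.
Tabulated first ionization energy (kJ/mol): Cl 1251, K 419, As 947, Sr 550, Te 869, I 1008.
So from lowest to highest: K < Sr < Te < As < I < Cl.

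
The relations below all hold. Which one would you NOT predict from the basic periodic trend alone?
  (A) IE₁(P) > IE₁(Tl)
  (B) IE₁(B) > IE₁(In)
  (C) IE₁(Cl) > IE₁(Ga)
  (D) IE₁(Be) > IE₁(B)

(D)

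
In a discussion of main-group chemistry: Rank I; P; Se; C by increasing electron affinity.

C is in period 2, group 14; P is in period 3, group 15; Se is in period 4, group 16; I is in period 5, group 17.
Adding an electron releases more energy for atoms nearer the top right (short of the noble gases).
These sit on a diagonal, where the across-period and down-group effects partly cancel.
C > P: the two effects oppose for this pair; the down-group effect wins (122 vs 72 kJ/mol).
Se > C: period and group pull opposite ways; the across-period shift dominates (195 vs 122 kJ/mol).
I > Se: the two effects oppose for this pair; the across-period effect wins (295 vs 195 kJ/mol).
For reference (kJ/mol): C 122, P 72, Se 195, I 295.
So from lowest to highest: P < C < Se < I.

P < C < Se < I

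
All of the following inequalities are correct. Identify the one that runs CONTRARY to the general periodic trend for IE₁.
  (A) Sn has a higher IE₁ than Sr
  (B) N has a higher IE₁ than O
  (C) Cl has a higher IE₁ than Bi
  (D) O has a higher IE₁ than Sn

(B)

The general trend: IE₁ increases across a period and decreases down a group.
(A) Sn (period 5, group 14) vs Sr (period 5, group 2): the stated order agrees with the simple trend.
(B) N (period 2, group 15) vs O (period 2, group 16): the stated order contradicts the simple trend.
(C) Cl (period 3, group 17) vs Bi (period 6, group 15): the stated order agrees with the simple trend.
(D) O (period 2, group 16) vs Sn (period 5, group 14): the stated order agrees with the simple trend.
The exception is (B): pairing an electron in O's 2p⁴ costs repulsion energy, so O ionizes more easily than half-filled N (2p³).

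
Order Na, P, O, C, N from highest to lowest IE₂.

The second ionization energy removes an electron from the +1 ion. For each element: Na⁺ is the bare [Ne] core; P⁺ still has 4 valence electrons; O⁺ still has 5 valence electrons; C⁺ still has 3 valence electrons; N⁺ still has 4 valence electrons.
Pulling an electron out of a noble-gas core costs far more than removing a remaining valence electron, so Na sits at the high end of IE_2.
Valence configurations: P⁺ [Ne]3s²3p², O⁺ [He]2s²2p³, C⁺ [He]2s²2p¹, N⁺ [He]2s²2p².
Approximate IE_2 values (kJ/mol): Na 4562, P 1907, O 3388, C 2353, N 2856.
Hence IE_2: P < C < N < O < Na.

Na > O > N > C > P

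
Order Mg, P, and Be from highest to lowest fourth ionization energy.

Be > Mg > P

After 3 electrons have been removed, what remains? Mg³⁺ is already 1 electron into the core; P³⁺ still has 2 valence electrons; Be³⁺ is already 1 electron into the core.
Pulling an electron out of a noble-gas core costs far more than removing a remaining valence electron, so Mg and Be sit at the high end of IE_4.
The numbers (kJ/mol): Mg 10543, P 4964, Be 21007.
Hence IE_4: P < Mg < Be.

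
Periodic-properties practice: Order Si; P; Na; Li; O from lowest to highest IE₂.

Consider each +1 ion: Si⁺ still has 3 valence electrons; P⁺ still has 4 valence electrons; Na⁺ is the bare [Ne] core; Li⁺ is the bare [He] core; O⁺ still has 5 valence electrons.
Core electrons are held far more tightly than valence electrons, so Na and Li top the IE_2 order.
Valence configurations: Si⁺ [Ne]3s²3p¹, P⁺ [Ne]3s²3p², O⁺ [He]2s²2p³.
Approximate IE_2 values (kJ/mol): Si 1577, P 1907, Na 4562, Li 7298, O 3388.
Hence IE_2: Si < P < O < Na < Li.

Si < P < O < Na < Li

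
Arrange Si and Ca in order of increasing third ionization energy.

Si, Ca

The third ionization energy removes an electron from the +2 ion. For each element: Si²⁺ still has 2 valence electrons; Ca²⁺ is the bare [Ar] core.
Core electrons are held far more tightly than valence electrons, so Ca tops the IE_3 order.
Tabulated IE_3 (kJ/mol): Si 3232, Ca 4912.
Overall IE_3 order: Si < Ca.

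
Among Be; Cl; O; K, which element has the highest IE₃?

Be

IE_3 is the cost of taking one more electron from the +2 cation: Be²⁺ is the bare [He] core; Cl²⁺ still has 5 valence electrons; O²⁺ still has 4 valence electrons; K²⁺ is already 1 electron into the core.
Usually core removal costs more than valence removal, but here the competition is close: a tightly held n=2 valence electron can cost more to remove than an n=3 core electron, so the actual values have to decide it.
Valence configurations: Cl²⁺ [Ne]3s²3p³, O²⁺ [He]2s²2p².
Approximate IE_3 values (kJ/mol): Be 14849, Cl 3822, O 5300, K 4420.
So the third ionization energies run Cl < K < O < Be.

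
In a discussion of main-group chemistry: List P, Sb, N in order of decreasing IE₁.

N is in period 2, group 15; P is in period 3, group 15; Sb is in period 5, group 15.
IE₁ increases left→right with effective nuclear charge and decreases top→bottom as the valence shell moves farther out.
All are in group 15, so first ionization energy increases up the group.
So from highest to lowest: N > P > Sb.

N > P > Sb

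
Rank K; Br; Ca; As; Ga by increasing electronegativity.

Smaller atoms with higher effective nuclear charge are more electronegative.
All lie in period 4, so electronegativity increases left to right.
So from lowest to highest: K < Ca < Ga < As < Br.

K, Ca, Ga, As, Br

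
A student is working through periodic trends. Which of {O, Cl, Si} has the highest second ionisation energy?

O

The second ionization energy removes an electron from the +1 ion. For each element: O⁺ still has 5 valence electrons; Cl⁺ still has 6 valence electrons; Si⁺ still has 3 valence electrons.
All are still removing valence electrons, so compare the +1 ions as you would atoms: IE_2 generally rises across a period (higher Z_eff) and falls down a group (larger shell), subject to the usual subshell exceptions.
Valence configurations: O⁺ [He]2s²2p³, Cl⁺ [Ne]3s²3p⁴, Si⁺ [Ne]3s²3p¹.
The numbers (kJ/mol): O 3388, Cl 2298, Si 1577.
So the second ionization energies run Si < Cl < O.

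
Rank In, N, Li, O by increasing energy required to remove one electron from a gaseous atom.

Li is in period 2, group 1; N is in period 2, group 15; O is in period 2, group 16; In is in period 5, group 13.
IE₁ increases left→right with effective nuclear charge and decreases top→bottom as the valence shell moves farther out.
Here both period and group differ, so the two effects have to be weighed against each other.
In > Li: period and group pull opposite ways; the across-period shift dominates (558 vs 520 kJ/mol).
O > In: both effects reinforce here, so O is clearly the higher of the two.
N > O: this pair runs against the simple trend — see the exception note.
Note the exception: N has a higher first ionization energy than O, contrary to the simple trend — pairing an electron in O's 2p⁴ costs repulsion energy, so O ionizes more easily than half-filled N (2p³).
Approximate values (kJ/mol): Li 520, N 1402, O 1314, In 558.
So from lowest to highest: Li < In < O < N.

Li, In, O, N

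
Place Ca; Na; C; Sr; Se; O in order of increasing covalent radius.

O, C, Se, Na, Ca, Sr

Radius decreases left→right (rising Z_eff, same n) and increases top→bottom (higher n).
Neither a single period nor a single group — weigh both effects.
C > O: both are in period 2; the period trend gives C the larger value.
Se > C: period and group pull opposite ways; the down-group shift dominates (116 vs 75 pm).
Na > Se: the two effects oppose for this pair; the across-period effect wins (155 vs 116 pm).
Ca > Na: period and group pull opposite ways; the down-group shift dominates (171 vs 155 pm).
Sr > Ca: they share group 2; the group trend gives Sr the larger value.
Tabulated atomic radius (pm): C 75, O 63, Na 155, Ca 171, Se 116, Sr 185.
So from smallest to largest: O < C < Se < Na < Ca < Sr.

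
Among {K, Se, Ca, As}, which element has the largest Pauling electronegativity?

Se

K is in period 4, group 1; Ca is in period 4, group 2; As is in period 4, group 15; Se is in period 4, group 16.
Atoms toward the upper right of the periodic table pull bonding electrons most strongly.
All lie in period 4, so electronegativity increases left to right.
The largest Pauling electronegativity among these belongs to Se.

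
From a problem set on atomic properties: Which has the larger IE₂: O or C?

O

The second ionization energy removes an electron from the +1 ion. For each element: O⁺ still has 5 valence electrons; C⁺ still has 3 valence electrons.
All are still removing valence electrons, so compare the +1 ions as you would atoms: IE_2 generally rises across a period (higher Z_eff) and falls down a group (larger shell), subject to the usual subshell exceptions.
Valence configurations: O⁺ [He]2s²2p³, C⁺ [He]2s²2p¹.
The numbers (kJ/mol): O 3388, C 2353.
So the second ionization energies run C < O.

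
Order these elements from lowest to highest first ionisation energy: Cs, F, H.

Cs, H, F

H is in period 1, group 1; F is in period 2, group 17; Cs is in period 6, group 1.
IE₁ increases left→right with effective nuclear charge and decreases top→bottom as the valence shell moves farther out.
Neither a single period nor a single group — weigh both effects.
H > Cs: H sits above Cs in group 1, so the down-group effect alone puts H higher.
F > H: the two effects oppose for this pair; the across-period effect wins (1681 vs 1312 kJ/mol).
Approximate values (kJ/mol): H 1312, F 1681, Cs 376.
So from lowest to highest: Cs < H < F.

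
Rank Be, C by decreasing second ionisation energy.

IE_2 is the cost of taking one more electron from the +1 cation: Be⁺ still has 1 valence electron; C⁺ still has 3 valence electrons.
All are still removing valence electrons, so compare the +1 ions as you would atoms: IE_2 generally rises across a period (higher Z_eff) and falls down a group (larger shell), subject to the usual subshell exceptions.
Valence configurations: Be⁺ [He]2s¹, C⁺ [He]2s²2p¹.
The numbers (kJ/mol): Be 1757, C 2353.
Putting it together, IE_2: Be < C.

C > Be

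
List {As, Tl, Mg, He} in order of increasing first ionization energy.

He is in period 1, group 18; Mg is in period 3, group 2; As is in period 4, group 15; Tl is in period 6, group 13.
Removing the outermost electron gets harder across a period and easier down a group.
Here both period and group differ, so the two effects have to be weighed against each other.
Mg > Tl: period and group pull opposite ways; the down-group shift dominates (738 vs 589 kJ/mol).
As > Mg: period and group pull opposite ways; the across-period shift dominates (947 vs 738 kJ/mol).
He > As: both effects reinforce here, so He is clearly the higher of the two.
Tabulated first ionization energy (kJ/mol): He 2372, Mg 738, As 947, Tl 589.
So from lowest to highest: Tl < Mg < As < He.

Tl < Mg < As < He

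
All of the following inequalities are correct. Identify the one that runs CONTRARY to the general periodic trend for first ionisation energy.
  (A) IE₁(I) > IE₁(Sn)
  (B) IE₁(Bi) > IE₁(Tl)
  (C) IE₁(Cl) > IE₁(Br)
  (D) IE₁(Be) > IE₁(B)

The general trend: first ionisation energy increases across a period and decreases down a group.
(A) I (period 5, group 17) vs Sn (period 5, group 14): the stated order agrees with the simple trend.
(B) Bi (period 6, group 15) vs Tl (period 6, group 13): the stated order agrees with the simple trend.
(C) Cl (period 3, group 17) vs Br (period 4, group 17): the stated order agrees with the simple trend.
(D) Be (period 2, group 2) vs B (period 2, group 13): the stated order contradicts the simple trend.
The exception is (D): removing B's lone 2p electron is easier than breaking Be's filled 2s².

(D)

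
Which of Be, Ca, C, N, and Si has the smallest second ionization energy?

Ca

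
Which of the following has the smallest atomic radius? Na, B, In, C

C

B is in period 2, group 13; C is in period 2, group 14; Na is in period 3, group 1; In is in period 5, group 13.
Atomic radius shrinks across a period as nuclear charge pulls the same shell inward, and grows down a group as new shells are added.
Here both period and group differ, so the two effects have to be weighed against each other.
B > C: both are in period 2; the period trend gives B the larger value.
In > B: In sits below B in group 13, so the down-group effect alone puts In larger.
Na > In: period and group pull opposite ways; the across-period shift dominates (155 vs 142 pm).
Approximate values (pm): B 85, C 75, Na 155, In 142.
The smallest atomic radius among these belongs to C.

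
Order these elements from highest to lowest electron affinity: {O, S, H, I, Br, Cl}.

H is in period 1, group 1; O is in period 2, group 16; S is in period 3, group 16; Cl is in period 3, group 17; Br is in period 4, group 17; I is in period 5, group 17.
Electron affinity generally becomes more exothermic across a period toward the halogens and less exothermic down a group.
Neither a single period nor a single group — weigh both effects.
O > H: period and group pull opposite ways; the across-period shift dominates (141 vs 73 kJ/mol).
S > O: this pair runs against the simple trend — see the exception note.
I > S: period and group pull opposite ways; the across-period shift dominates (295 vs 200 kJ/mol).
Br > I: they share group 17; the group trend gives Br the larger value.
Cl > Br: they share group 17; the group trend gives Cl the larger value.
Note the exception: S has a higher electron affinity than O, contrary to the simple trend — the compact 2p subshell of O repels the added electron more than S's larger 3p does.
For reference (kJ/mol): H 73, O 141, S 200, Cl 349, Br 325, I 295.
So from highest to lowest: Cl > Br > I > S > O > H.

Cl > Br > I > S > O > H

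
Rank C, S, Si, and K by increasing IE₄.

Si < S < K < C

IE_4 is the cost of taking one more electron from the +3 cation: C³⁺ still has 1 valence electron; S³⁺ still has 3 valence electrons; Si³⁺ still has 1 valence electron; K³⁺ is already 2 electrons into the core.
Usually core removal costs more than valence removal, but here the competition is close: a tightly held n=2 valence electron can cost more to remove than an n=3 core electron, so the actual values have to decide it.
Valence configurations: C³⁺ [He]2s¹, S³⁺ [Ne]3s²3p¹, Si³⁺ [Ne]3s¹.
Tabulated IE_4 (kJ/mol): C 6223, S 4556, Si 4356, K 5877.
Hence IE_4: Si < S < K < C.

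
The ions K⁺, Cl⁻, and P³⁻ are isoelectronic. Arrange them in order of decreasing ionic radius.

All of these have 18 electrons, so size is governed by nuclear charge alone: the more protons, the stronger the pull on the same electron cloud, and the smaller the ion.
Nuclear charges: K⁺ (Z=19), Cl⁻ (Z=17), P³⁻ (Z=15).
Largest to smallest: P³⁻ > Cl⁻ > K⁺.

P³⁻ > Cl⁻ > K⁺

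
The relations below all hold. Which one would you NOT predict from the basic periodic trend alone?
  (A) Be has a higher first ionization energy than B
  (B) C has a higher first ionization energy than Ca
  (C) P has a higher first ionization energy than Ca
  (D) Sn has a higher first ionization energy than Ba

(A)

The general trend: first ionization energy increases across a period and decreases down a group.
(A) Be (period 2, group 2) vs B (period 2, group 13): the stated order contradicts the simple trend.
(B) C (period 2, group 14) vs Ca (period 4, group 2): the stated order agrees with the simple trend.
(C) P (period 3, group 15) vs Ca (period 4, group 2): the stated order agrees with the simple trend.
(D) Sn (period 5, group 14) vs Ba (period 6, group 2): the stated order agrees with the simple trend.
The exception is (A): removing B's lone 2p electron is easier than breaking Be's filled 2s².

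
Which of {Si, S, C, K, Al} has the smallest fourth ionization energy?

Si

IE_4 is the cost of taking one more electron from the +3 cation: Si³⁺ still has 1 valence electron; S³⁺ still has 3 valence electrons; C³⁺ still has 1 valence electron; K³⁺ is already 2 electrons into the core; Al³⁺ is the bare [Ne] core.
Usually core removal costs more than valence removal, but here the competition is close: a tightly held n=2 valence electron can cost more to remove than an n=3 core electron, so the actual values have to decide it.
Valence configurations: Si³⁺ [Ne]3s¹, S³⁺ [Ne]3s²3p¹, C³⁺ [He]2s¹.
Tabulated IE_4 (kJ/mol): Si 4356, S 4556, C 6223, K 5877, Al 11577.
Hence IE_4: Si < S < K < C < Al.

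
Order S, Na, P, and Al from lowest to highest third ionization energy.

Consider each +2 ion: S²⁺ still has 4 valence electrons; Na²⁺ is already 1 electron into the core; P²⁺ still has 3 valence electrons; Al²⁺ still has 1 valence electron.
Pulling an electron out of a noble-gas core costs far more than removing a remaining valence electron, so Na sits at the high end of IE_3.
Valence configurations: S²⁺ [Ne]3s²3p², P²⁺ [Ne]3s²3p¹, Al²⁺ [Ne]3s¹.
Tabulated IE_3 (kJ/mol): S 3357, Na 6910, P 2914, Al 2745.
Hence IE_3: Al < P < S < Na.

Al < P < S < Na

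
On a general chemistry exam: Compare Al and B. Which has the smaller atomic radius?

B

Across a period the added protons contract the valence shell; down a group each new principal shell makes the atom larger.
All are in group 13, so atomic radius increases down the group.
So B has the smaller atomic radius (B < Al).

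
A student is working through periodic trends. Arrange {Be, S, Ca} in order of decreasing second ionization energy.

The second ionization energy removes an electron from the +1 ion. For each element: Be⁺ still has 1 valence electron; S⁺ still has 5 valence electrons; Ca⁺ still has 1 valence electron.
All are still removing valence electrons, so compare the +1 ions as you would atoms: IE_2 generally rises across a period (higher Z_eff) and falls down a group (larger shell), subject to the usual subshell exceptions.
Valence configurations: Be⁺ [He]2s¹, S⁺ [Ne]3s²3p³, Ca⁺ [Ar]4s¹.
Tabulated IE_2 (kJ/mol): Be 1757, S 2252, Ca 1145.
Hence IE_2: Ca < Be < S.

S > Be > Ca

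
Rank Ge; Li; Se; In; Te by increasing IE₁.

Li is in period 2, group 1; Ge is in period 4, group 14; Se is in period 4, group 16; In is in period 5, group 13; Te is in period 5, group 16.
Removing the outermost electron gets harder across a period and easier down a group.
Neither a single period nor a single group — weigh both effects.
In > Li: the two effects oppose for this pair; the across-period effect wins (558 vs 520 kJ/mol).
Ge > In: both effects reinforce here, so Ge is clearly the higher of the two.
Te > Ge: the two effects oppose for this pair; the across-period effect wins (869 vs 762 kJ/mol).
Se > Te: Se sits above Te in group 16, so the down-group effect alone puts Se higher.
Tabulated first ionization energy (kJ/mol): Li 520, Ge 762, Se 941, In 558, Te 869.
So from lowest to highest: Li < In < Ge < Te < Se.

Li < In < Ge < Te < Se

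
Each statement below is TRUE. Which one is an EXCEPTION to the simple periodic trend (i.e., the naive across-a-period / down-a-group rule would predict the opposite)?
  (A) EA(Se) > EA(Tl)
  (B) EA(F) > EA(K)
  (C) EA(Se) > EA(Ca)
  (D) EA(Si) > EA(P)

(D)

The general trend: electron affinity increases across a period and decreases down a group.
(A) Se (period 4, group 16) vs Tl (period 6, group 13): the stated order agrees with the simple trend.
(B) F (period 2, group 17) vs K (period 4, group 1): the stated order agrees with the simple trend.
(C) Se (period 4, group 16) vs Ca (period 4, group 2): the stated order agrees with the simple trend.
(D) Si (period 3, group 14) vs P (period 3, group 15): the stated order contradicts the simple trend.
The exception is (D): adding an electron to P's half-filled 3p³ is unfavourable, so Si (3p²) has the more exothermic EA.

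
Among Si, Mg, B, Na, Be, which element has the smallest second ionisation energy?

Mg

After 1 electron has been removed, what remains? Si⁺ still has 3 valence electrons; Mg⁺ still has 1 valence electron; B⁺ still has 2 valence electrons; Na⁺ is the bare [Ne] core; Be⁺ still has 1 valence electron.
Breaking into a closed-shell core is much more expensive than removing a leftover valence electron — Na has the largest IE_2 here.
Valence configurations: Si⁺ [Ne]3s²3p¹, Mg⁺ [Ne]3s¹, B⁺ [He]2s², Be⁺ [He]2s¹.
Approximate IE_2 values (kJ/mol): Si 1577, Mg 1451, B 2427, Na 4562, Be 1757.
Overall IE_2 order: Mg < Si < Be < B < Na.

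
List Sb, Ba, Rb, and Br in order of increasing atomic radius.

Atomic radius shrinks across a period as nuclear charge pulls the same shell inward, and grows down a group as new shells are added.
Here both period and group differ, so the two effects have to be weighed against each other.
Sb > Br: both effects reinforce here, so Sb is clearly the larger of the two.
Ba > Sb: both effects reinforce here, so Ba is clearly the larger of the two.
Rb > Ba: the two effects oppose for this pair; the across-period effect wins (210 vs 196 pm).
Approximate values (pm): Br 114, Rb 210, Sb 140, Ba 196.
So from smallest to largest: Br < Sb < Ba < Rb.

Br < Sb < Ba < Rb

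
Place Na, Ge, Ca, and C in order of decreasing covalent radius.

Radius decreases left→right (rising Z_eff, same n) and increases top→bottom (higher n).
Here both period and group differ, so the two effects have to be weighed against each other.
Ge > C: they share group 14; the group trend gives Ge the larger value.
Na > Ge: period and group pull opposite ways; the across-period shift dominates (155 vs 121 pm).
Ca > Na: period and group pull opposite ways; the down-group shift dominates (171 vs 155 pm).
Approximate values (pm): C 75, Na 155, Ca 171, Ge 121.
So from largest to smallest: Ca > Na > Ge > C.

Ca, Na, Ge, C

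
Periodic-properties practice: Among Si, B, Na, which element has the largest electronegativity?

B

B is in period 2, group 13; Na is in period 3, group 1; Si is in period 3, group 14.
Smaller atoms with higher effective nuclear charge are more electronegative.
Neither a single period nor a single group — weigh both effects.
Si > Na: Si lies to the right of Na in period 3, so the across-period effect alone puts Si higher.
B > Si: period and group pull opposite ways; the down-group shift dominates (2.04 vs 1.90).
For reference (Pauling): B 2.04, Na 0.93, Si 1.90.
The largest electronegativity among these belongs to B.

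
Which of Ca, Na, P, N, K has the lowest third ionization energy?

P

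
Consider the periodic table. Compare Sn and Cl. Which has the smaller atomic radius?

Cl is in period 3, group 17; Sn is in period 5, group 14.
Across a period the added protons contract the valence shell; down a group each new principal shell makes the atom larger.
These span different periods and groups, so the two trends combine.
Sn > Cl: both effects reinforce here, so Sn is clearly the larger of the two.
For reference (pm): Cl 99, Sn 140.
So Cl has the smaller atomic radius (Cl < Sn).

Cl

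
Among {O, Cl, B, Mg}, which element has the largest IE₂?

O

IE_2 is the cost of taking one more electron from the +1 cation: O⁺ still has 5 valence electrons; Cl⁺ still has 6 valence electrons; B⁺ still has 2 valence electrons; Mg⁺ still has 1 valence electron.
All are still removing valence electrons, so compare the +1 ions as you would atoms: IE_2 generally rises across a period (higher Z_eff) and falls down a group (larger shell), subject to the usual subshell exceptions.
Valence configurations: O⁺ [He]2s²2p³, Cl⁺ [Ne]3s²3p⁴, B⁺ [He]2s², Mg⁺ [Ne]3s¹.
Tabulated IE_2 (kJ/mol): O 3388, Cl 2298, B 2427, Mg 1451.
Overall IE_2 order: Mg < Cl < B < O.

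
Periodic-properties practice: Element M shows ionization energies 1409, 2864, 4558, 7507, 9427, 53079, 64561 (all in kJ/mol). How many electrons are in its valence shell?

5

Look for the largest jump between consecutive ionization energies: IE6/IE5 ≈ 5.6, far larger than any earlier ratio.
That jump marks the point where a core electron is being removed. So the atom has 5 valence electrons.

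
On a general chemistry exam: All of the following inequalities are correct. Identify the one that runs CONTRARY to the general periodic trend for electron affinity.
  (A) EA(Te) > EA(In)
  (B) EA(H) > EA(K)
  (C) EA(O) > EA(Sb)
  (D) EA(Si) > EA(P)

(D)

The general trend: electron affinity increases across a period and decreases down a group.
(A) Te (period 5, group 16) vs In (period 5, group 13): the stated order agrees with the simple trend.
(B) H (period 1, group 1) vs K (period 4, group 1): the stated order agrees with the simple trend.
(C) O (period 2, group 16) vs Sb (period 5, group 15): the stated order agrees with the simple trend.
(D) Si (period 3, group 14) vs P (period 3, group 15): the stated order contradicts the simple trend.
The exception is (D): adding an electron to P's half-filled 3p³ is unfavourable, so Si (3p²) has the more exothermic EA.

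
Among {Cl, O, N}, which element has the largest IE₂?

O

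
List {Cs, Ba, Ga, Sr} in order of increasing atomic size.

Ga is in period 4, group 13; Sr is in period 5, group 2; Cs is in period 6, group 1; Ba is in period 6, group 2.
Atomic radius shrinks across a period as nuclear charge pulls the same shell inward, and grows down a group as new shells are added.
Neither a single period nor a single group — weigh both effects.
Sr > Ga: relative to Ga, both the across-period and down-group shifts push Sr's atomic radius up.
Ba > Sr: Ba sits below Sr in group 2, so the down-group effect alone puts Ba larger.
Cs > Ba: both are in period 6; the period trend gives Cs the larger value.
Approximate values (pm): Ga 124, Sr 185, Cs 232, Ba 196.
So from smallest to largest: Ga < Sr < Ba < Cs.

Ga, Sr, Ba, Cs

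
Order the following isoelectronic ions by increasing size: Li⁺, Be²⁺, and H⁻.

All of these have 2 electrons, so size is governed by nuclear charge alone: the more protons, the stronger the pull on the same electron cloud, and the smaller the ion.
Nuclear charges: Be²⁺ (Z=4), Li⁺ (Z=3), H⁻ (Z=1).
Smallest to largest: Be²⁺ < Li⁺ < H⁻.

Be²⁺ < Li⁺ < H⁻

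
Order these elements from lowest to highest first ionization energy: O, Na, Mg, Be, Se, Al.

Na < Al < Mg < Be < Se < O

Be is in period 2, group 2; O is in period 2, group 16; Na is in period 3, group 1; Mg is in period 3, group 2; Al is in period 3, group 13; Se is in period 4, group 16.
First ionization energy rises across a period (greater Z_eff holds electrons more tightly) and falls down a group (valence electrons are farther from the nucleus).
Here both period and group differ, so the two effects have to be weighed against each other.
Al > Na: Al lies to the right of Na in period 3, so the across-period effect alone puts Al higher.
Mg > Al: this pair runs against the simple trend — see the exception note.
Be > Mg: they share group 2; the group trend gives Be the larger value.
Se > Be: the two effects oppose for this pair; the across-period effect wins (941 vs 900 kJ/mol).
O > Se: they share group 16; the group trend gives O the larger value.
Note the exception: Mg has a higher first ionization energy than Al, contrary to the simple trend — Al's single 3p electron is easier to remove than one from Mg's filled 3s².
For reference (kJ/mol): Be 900, O 1314, Na 496, Mg 738, Al 578, Se 941.
So from lowest to highest: Na < Al < Mg < Be < Se < O.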